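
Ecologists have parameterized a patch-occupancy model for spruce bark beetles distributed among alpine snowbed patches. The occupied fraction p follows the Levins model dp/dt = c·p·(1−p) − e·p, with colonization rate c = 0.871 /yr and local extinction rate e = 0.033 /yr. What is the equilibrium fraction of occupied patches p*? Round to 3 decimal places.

At equilibrium, colonization balances extinction: c·p*·(1−p*) = e·p*.
So p* = 1 − e/c = 1 − 0.033/0.871 = 1 − 0.0379 = 0.9621.

0.962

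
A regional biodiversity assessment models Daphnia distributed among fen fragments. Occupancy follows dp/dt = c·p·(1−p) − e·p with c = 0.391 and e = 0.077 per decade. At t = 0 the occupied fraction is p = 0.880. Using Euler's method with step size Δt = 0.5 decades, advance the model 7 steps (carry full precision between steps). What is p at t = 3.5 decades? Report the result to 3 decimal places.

0.825

Update rule: p ← p + [c·p·(1−p) − e·p]·Δt with Δt = 0.5.
p: 0.88000 → 0.86676  (Δp = -0.01324)
p: 0.86676 → 0.85597  (Δp = -0.01079)
p: 0.85597 → 0.84712  (Δp = -0.00885)
p: 0.84712 → 0.83982  (Δp = -0.00730)
p: 0.83982 → 0.83379  (Δp = -0.00603)
p: 0.83379 → 0.82878  (Δp = -0.00501)
p: 0.82878 → 0.82462  (Δp = -0.00417)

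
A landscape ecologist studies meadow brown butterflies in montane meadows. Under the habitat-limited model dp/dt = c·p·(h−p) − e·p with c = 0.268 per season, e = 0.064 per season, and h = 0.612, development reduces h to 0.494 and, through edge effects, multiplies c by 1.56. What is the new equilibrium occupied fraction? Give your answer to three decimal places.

0.341

Before: p* = h − e/c = 0.612 − 0.064/0.268 = 0.612 − 0.2388 = 0.3732.
After: c = 0.41808, e = 0.064, h = 0.494; p* = 0.494 − 0.064/0.41808 = 0.3409.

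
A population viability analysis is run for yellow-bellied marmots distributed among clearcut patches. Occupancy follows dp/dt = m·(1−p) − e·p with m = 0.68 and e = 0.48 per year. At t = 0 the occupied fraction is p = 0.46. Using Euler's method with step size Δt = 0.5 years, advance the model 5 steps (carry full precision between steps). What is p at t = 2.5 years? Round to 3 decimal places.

0.585

Update rule: p ← p + [m·(1−p) − e·p]·Δt with Δt = 0.5.
step 1: Δp = +0.07320, p = 0.53320
step 2: Δp = +0.03074, p = 0.56394
step 3: Δp = +0.01291, p = 0.57686
step 4: Δp = +0.00542, p = 0.58228
step 5: Δp = +0.00228, p = 0.58456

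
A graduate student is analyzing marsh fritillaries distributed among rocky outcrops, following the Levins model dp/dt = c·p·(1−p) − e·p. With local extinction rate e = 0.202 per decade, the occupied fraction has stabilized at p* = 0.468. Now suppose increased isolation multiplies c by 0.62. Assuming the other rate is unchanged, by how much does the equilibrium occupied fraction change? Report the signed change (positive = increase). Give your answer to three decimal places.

Balance c(1−p*) = e gives c = e/(1 − 0.46800) = 0.202/0.53200 = 0.37970.
New p* = 1 − e/c = 1 − 0.20200/0.23541 = 0.14192.
Δp* = 0.14192 − 0.46800 = -0.32608.

-0.326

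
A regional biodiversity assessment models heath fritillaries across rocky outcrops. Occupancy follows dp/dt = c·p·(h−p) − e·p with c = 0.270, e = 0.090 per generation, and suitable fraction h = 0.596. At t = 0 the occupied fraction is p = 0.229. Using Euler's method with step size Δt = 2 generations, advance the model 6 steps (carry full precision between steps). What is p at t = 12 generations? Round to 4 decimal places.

Update rule: p ← p + [c·p·(h−p) − e·p]·Δt with Δt = 2.
p: 0.22900 → 0.23316  (Δp = +0.00416)
p: 0.23316 → 0.23688  (Δp = +0.00371)
p: 0.23688 → 0.24018  (Δp = +0.00330)
p: 0.24018 → 0.24309  (Δp = +0.00292)
p: 0.24309 → 0.24566  (Δp = +0.00257)
p: 0.24566 → 0.24792  (Δp = +0.00226)

0.2479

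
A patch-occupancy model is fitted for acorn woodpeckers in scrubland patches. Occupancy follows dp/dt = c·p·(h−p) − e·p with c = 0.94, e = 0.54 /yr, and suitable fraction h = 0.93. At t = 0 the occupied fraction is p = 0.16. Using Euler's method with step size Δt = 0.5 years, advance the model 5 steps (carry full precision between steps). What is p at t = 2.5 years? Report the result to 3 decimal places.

Update rule: p ← p + [c·p·(h−p) − e·p]·Δt with Δt = 0.5.
step 1: Δp = +0.01470, p = 0.17470
step 2: Δp = +0.01485, p = 0.18955
step 3: Δp = +0.01479, p = 0.20434
step 4: Δp = +0.01452, p = 0.21886
step 5: Δp = +0.01406, p = 0.23292

0.233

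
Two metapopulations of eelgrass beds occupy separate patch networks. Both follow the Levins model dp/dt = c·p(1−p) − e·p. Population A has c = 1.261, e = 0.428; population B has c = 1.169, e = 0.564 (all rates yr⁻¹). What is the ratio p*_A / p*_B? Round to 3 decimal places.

1.276

A: p*_A = 1 − 0.428/1.261 = 0.6606.
B: p*_B = 1 − 0.564/1.169 = 0.5175.
p*_A / p*_B = 0.6606/0.5175 = 1.2764.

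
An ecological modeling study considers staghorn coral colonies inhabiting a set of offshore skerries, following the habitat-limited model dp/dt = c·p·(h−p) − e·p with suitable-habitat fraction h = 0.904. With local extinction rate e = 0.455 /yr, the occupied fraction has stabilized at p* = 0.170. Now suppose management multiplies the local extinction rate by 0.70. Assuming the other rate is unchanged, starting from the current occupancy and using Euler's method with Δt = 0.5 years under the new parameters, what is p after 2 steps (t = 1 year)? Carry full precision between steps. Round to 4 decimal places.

Balance c(h−p*) = e gives c = e/(0.904 − 0.17000) = 0.455/0.73400 = 0.61989.
Starting from p₀ = 0.17000; update p ← p + (dp/dt)·Δt with the new parameters.
  1  |  dp/dt·Δt = +0.011602  |  p_1 = 0.181603
  2  |  dp/dt·Δt = +0.011741  |  p_2 = 0.193344

0.1933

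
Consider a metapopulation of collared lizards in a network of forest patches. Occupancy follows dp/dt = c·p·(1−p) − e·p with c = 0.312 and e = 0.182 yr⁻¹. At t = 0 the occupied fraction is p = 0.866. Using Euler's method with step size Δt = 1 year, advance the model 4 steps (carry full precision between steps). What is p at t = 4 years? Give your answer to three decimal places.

0.578

Update rule: p ← p + [c·p·(1−p) − e·p]·Δt with Δt = 1.
step 1: Δp = -0.12141, p = 0.74459
step 2: Δp = -0.07618, p = 0.66841
step 3: Δp = -0.05250, p = 0.61591
step 4: Δp = -0.03829, p = 0.57762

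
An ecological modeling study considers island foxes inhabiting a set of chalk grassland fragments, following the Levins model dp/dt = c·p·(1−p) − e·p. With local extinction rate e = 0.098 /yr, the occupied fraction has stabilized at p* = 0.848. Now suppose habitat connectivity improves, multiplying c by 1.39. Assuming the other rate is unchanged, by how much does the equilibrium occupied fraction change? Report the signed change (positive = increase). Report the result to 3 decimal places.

Balance c(1−p*) = e gives c = e/(1 − 0.84800) = 0.098/0.15200 = 0.64474.
New p* = 1 − e/c = 1 − 0.09800/0.89619 = 0.89065.
Δp* = 0.89065 − 0.84800 = +0.04265.

0.043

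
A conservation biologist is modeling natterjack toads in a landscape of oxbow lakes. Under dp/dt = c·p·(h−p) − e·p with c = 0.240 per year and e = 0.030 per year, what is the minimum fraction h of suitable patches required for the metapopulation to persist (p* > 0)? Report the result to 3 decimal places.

p* = h − e/c is positive only when h > e/c.
h_min = e/c = 0.030/0.240 = 0.1250.

0.125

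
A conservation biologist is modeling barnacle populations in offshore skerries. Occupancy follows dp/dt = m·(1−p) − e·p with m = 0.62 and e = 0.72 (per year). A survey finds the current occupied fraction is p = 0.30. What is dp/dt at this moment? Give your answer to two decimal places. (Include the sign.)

Colonization term: m·(1−p) = 0.62×0.7000 = 0.43400.
Extinction term: e·p = 0.21600.
dp/dt = 0.43400 − 0.21600 = 0.21800.

0.22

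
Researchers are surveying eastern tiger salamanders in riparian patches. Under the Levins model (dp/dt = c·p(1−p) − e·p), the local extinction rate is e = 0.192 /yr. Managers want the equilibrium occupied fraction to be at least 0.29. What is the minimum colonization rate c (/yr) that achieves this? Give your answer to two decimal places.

p* = 1 − e/c ≥ 0.29 requires e/c ≤ 0.7100, i.e. c ≥ e/0.7100.
c_min = 0.192/0.7100 = 0.2704.

0.27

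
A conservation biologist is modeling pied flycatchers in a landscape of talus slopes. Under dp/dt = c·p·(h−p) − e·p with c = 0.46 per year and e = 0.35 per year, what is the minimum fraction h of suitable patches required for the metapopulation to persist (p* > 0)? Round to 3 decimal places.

p* = h − e/c is positive only when h > e/c.
h_min = e/c = 0.35/0.46 = 0.7609.

0.761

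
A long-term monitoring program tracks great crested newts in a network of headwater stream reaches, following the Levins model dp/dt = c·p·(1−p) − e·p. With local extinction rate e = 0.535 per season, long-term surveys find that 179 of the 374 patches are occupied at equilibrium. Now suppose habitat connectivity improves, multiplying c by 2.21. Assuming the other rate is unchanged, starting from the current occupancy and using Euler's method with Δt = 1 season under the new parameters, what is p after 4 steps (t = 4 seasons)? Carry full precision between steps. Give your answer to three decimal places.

Observed p* = 179/374 = 0.47861.
Balance c(1−p*) = e gives c = e/(1 − 0.47861) = 0.535/0.52139 = 1.02610.
Starting from p₀ = 0.47861; update p ← p + (dp/dt)·Δt with the new parameters.
step 1: Δp = +0.30983, p = 0.78844
step 2: Δp = -0.04356, p = 0.74488
step 3: Δp = +0.03242, p = 0.77730
step 4: Δp = -0.02332, p = 0.75399

0.754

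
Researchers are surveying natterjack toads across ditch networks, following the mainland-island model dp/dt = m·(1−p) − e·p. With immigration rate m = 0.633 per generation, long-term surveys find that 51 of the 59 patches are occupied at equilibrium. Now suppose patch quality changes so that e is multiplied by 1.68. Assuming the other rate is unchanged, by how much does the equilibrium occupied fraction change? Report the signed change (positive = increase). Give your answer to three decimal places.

Observed p* = 51/59 = 0.86441.
Balance m(1−p*) = e·p* gives e = m(1−p*)/p* = 0.633×0.13559/0.86441 = 0.09929.
New p* = m/(m+e) = 0.63300/(0.63300+0.16681) = 0.79144.
Δp* = 0.79144 − 0.86441 = -0.07297.

-0.073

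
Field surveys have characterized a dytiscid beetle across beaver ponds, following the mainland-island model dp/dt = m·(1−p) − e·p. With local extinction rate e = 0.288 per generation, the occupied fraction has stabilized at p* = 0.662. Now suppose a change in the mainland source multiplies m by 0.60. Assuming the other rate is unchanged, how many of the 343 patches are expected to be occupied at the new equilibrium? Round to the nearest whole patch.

185

Balance m(1−p*) = e·p* gives m = e·p*/(1−p*) = 0.288×0.66200/0.33800 = 0.56407.
New p* = m/(m+e) = 0.33844/(0.33844+0.28800) = 0.54026.
Expected occupied = 343 × 0.54026 = 185.31 ≈ 185.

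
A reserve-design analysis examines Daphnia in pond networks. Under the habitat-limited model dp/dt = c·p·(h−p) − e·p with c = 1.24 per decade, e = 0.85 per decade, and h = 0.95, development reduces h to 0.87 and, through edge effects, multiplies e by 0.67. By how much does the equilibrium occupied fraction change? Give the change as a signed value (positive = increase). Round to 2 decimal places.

0.15

Before: p* = h − e/c = 0.95 − 0.85/1.24 = 0.95 − 0.6855 = 0.2645.
After: c = 1.24, e = 0.5695, h = 0.87; p* = 0.87 − 0.5695/1.24 = 0.4107.
Δp* = 0.4107 − 0.2645 = +0.1462.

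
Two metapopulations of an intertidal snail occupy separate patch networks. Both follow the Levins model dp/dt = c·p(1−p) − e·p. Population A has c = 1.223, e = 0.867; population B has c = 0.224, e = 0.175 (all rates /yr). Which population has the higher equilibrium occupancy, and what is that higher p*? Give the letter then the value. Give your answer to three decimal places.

A, 0.291

A: p*_A = 1 − 0.867/1.223 = 0.2911.
B: p*_B = 1 − 0.175/0.224 = 0.2188.
A is higher at 0.2911.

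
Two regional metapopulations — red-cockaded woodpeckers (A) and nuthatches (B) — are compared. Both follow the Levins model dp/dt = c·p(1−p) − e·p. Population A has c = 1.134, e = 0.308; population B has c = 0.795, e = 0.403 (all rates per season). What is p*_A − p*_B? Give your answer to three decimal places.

0.235

A: p*_A = 1 − 0.308/1.134 = 0.7284.
B: p*_B = 1 − 0.403/0.795 = 0.4931.
p*_A − p*_B = 0.7284 − 0.4931 = 0.2353.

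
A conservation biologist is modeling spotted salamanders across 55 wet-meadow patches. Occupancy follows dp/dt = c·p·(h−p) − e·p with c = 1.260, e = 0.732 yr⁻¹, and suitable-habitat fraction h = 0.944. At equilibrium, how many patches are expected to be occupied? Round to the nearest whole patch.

20

p* = h − e/c = 0.944 − 0.5810 = 0.3630.
Expected occupied patches = N × p* = 55 × 0.3630 = 19.97 ≈ 20.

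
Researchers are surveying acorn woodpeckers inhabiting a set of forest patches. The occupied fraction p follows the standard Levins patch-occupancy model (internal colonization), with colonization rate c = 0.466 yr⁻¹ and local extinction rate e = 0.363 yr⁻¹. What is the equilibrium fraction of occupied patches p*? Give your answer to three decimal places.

At equilibrium, colonization balances extinction: c·p*·(1−p*) = e·p*.
So p* = 1 − e/c = 1 − 0.363/0.466 = 1 − 0.7790 = 0.2210.

0.221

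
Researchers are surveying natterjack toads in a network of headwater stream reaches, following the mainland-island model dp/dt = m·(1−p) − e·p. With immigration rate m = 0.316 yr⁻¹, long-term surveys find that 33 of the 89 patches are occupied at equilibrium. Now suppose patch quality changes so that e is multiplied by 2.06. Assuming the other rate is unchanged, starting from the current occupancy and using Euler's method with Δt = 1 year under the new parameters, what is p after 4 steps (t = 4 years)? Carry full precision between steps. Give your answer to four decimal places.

0.2271

Observed p* = 33/89 = 0.37079.
Balance m(1−p*) = e·p* gives e = m(1−p*)/p* = 0.316×0.62921/0.37079 = 0.53624.
Starting from p₀ = 0.37079; update p ← p + (dp/dt)·Δt with the new parameters.
  1  |  dp/dt·Δt = -0.210761  |  p_1 = 0.160025
  2  |  dp/dt·Δt = +0.088659  |  p_2 = 0.248684
  3  |  dp/dt·Δt = -0.037295  |  p_3 = 0.211389
  4  |  dp/dt·Δt = +0.015689  |  p_4 = 0.227077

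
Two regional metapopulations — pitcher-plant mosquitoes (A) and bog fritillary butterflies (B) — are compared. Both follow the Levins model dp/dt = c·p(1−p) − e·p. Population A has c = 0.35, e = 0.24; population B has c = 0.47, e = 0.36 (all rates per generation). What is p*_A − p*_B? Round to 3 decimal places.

A: p*_A = 1 − 0.24/0.35 = 0.3143.
B: p*_B = 1 − 0.36/0.47 = 0.2340.
p*_A − p*_B = 0.3143 − 0.2340 = 0.0802.

0.080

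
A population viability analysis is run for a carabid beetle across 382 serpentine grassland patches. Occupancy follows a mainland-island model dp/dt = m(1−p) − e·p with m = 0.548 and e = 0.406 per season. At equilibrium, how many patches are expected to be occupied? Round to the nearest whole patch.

p* = m/(m+e) = 0.548/0.9540 = 0.5744.
Expected occupied patches = N × p* = 382 × 0.5744 = 219.43 ≈ 219.

219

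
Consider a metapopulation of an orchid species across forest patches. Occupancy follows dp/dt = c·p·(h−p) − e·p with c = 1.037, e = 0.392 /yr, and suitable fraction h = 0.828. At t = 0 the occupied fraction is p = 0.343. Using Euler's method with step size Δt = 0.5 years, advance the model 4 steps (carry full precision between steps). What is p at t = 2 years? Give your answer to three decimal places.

Update rule: p ← p + [c·p·(h−p) − e·p]·Δt with Δt = 0.5.
p: 0.34300 → 0.36203  (Δp = +0.01903)
p: 0.36203 → 0.37854  (Δp = +0.01651)
p: 0.37854 → 0.39256  (Δp = +0.01402)
p: 0.39256 → 0.40425  (Δp = +0.01169)

0.404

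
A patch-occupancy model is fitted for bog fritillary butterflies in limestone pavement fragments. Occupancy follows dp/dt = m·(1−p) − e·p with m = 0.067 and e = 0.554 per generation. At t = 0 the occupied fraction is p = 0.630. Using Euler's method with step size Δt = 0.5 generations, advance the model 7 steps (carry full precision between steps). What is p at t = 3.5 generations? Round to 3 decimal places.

Update rule: p ← p + [m·(1−p) − e·p]·Δt with Δt = 0.5.
  1  |  dp/dt·Δt = -0.162115  |  p_1 = 0.467885
  2  |  dp/dt·Δt = -0.111778  |  p_2 = 0.356107
  3  |  dp/dt·Δt = -0.077071  |  p_3 = 0.279036
  4  |  dp/dt·Δt = -0.053141  |  p_4 = 0.225895
  5  |  dp/dt·Δt = -0.036640  |  p_5 = 0.189255
  6  |  dp/dt·Δt = -0.025264  |  p_6 = 0.163991
  7  |  dp/dt·Δt = -0.017419  |  p_7 = 0.146572

0.147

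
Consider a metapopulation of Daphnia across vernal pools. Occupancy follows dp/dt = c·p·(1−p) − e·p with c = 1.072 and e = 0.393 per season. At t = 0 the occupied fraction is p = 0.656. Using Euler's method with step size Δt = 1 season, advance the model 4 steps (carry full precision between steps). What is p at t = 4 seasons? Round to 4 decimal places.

0.6336

Update rule: p ← p + [c·p·(1−p) − e·p]·Δt with Δt = 1.
t = 1: p = 0.65600 + (-0.01590) = 0.64010
t = 2: p = 0.64010 + (-0.00460) = 0.63550
t = 3: p = 0.63550 + (-0.00143) = 0.63407
t = 4: p = 0.63407 + (-0.00046) = 0.63361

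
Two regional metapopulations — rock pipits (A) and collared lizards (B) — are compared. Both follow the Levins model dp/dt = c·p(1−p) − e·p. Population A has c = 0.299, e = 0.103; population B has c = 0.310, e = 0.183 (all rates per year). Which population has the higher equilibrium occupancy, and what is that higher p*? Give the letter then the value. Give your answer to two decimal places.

A: p*_A = 1 − 0.103/0.299 = 0.6555.
B: p*_B = 1 − 0.183/0.310 = 0.4097.
A is higher at 0.6555.

A, 0.66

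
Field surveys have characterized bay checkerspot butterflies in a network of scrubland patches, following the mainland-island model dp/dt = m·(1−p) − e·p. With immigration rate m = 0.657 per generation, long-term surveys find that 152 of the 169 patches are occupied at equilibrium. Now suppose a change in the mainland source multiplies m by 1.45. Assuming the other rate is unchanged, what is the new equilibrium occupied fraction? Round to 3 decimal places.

0.928

Observed p* = 152/169 = 0.89941.
Balance m(1−p*) = e·p* gives e = m(1−p*)/p* = 0.657×0.10059/0.89941 = 0.07348.
New p* = m/(m+e) = 0.95265/(0.95265+0.07348) = 0.92839.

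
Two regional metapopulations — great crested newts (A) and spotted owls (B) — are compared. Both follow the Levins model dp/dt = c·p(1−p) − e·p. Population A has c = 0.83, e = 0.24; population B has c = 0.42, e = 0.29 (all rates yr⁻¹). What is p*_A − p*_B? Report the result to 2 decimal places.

0.40

A: p*_A = 1 − 0.24/0.83 = 0.7108.
B: p*_B = 1 − 0.29/0.42 = 0.3095.
p*_A − p*_B = 0.7108 − 0.3095 = 0.4013.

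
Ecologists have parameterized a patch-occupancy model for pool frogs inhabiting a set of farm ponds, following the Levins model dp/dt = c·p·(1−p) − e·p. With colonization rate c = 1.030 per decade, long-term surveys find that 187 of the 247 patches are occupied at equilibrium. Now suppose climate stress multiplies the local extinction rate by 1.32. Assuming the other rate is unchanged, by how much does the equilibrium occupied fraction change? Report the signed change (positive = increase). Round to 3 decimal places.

-0.078

Observed p* = 187/247 = 0.75709.
Balance c(1−p*) = e gives e = 1.030×(1 − 0.75709) = 0.25020.
New p* = 1 − e/c = 1 − 0.33026/1.03000 = 0.67936.
Δp* = 0.67936 − 0.75709 = -0.07773.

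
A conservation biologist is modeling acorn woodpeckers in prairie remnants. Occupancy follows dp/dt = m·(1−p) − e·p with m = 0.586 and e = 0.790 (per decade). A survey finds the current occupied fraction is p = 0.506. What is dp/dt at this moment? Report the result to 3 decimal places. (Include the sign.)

Colonization term: m·(1−p) = 0.586×0.4940 = 0.28948.
Extinction term: e·p = 0.39974.
dp/dt = 0.28948 − 0.39974 = -0.11026.

-0.110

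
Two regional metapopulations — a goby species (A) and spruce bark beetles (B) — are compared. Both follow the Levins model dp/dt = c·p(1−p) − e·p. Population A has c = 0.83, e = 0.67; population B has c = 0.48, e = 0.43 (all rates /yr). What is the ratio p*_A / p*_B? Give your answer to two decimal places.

A: p*_A = 1 − 0.67/0.83 = 0.1928.
B: p*_B = 1 − 0.43/0.48 = 0.1042.
p*_A / p*_B = 0.1928/0.1042 = 1.8506.

1.85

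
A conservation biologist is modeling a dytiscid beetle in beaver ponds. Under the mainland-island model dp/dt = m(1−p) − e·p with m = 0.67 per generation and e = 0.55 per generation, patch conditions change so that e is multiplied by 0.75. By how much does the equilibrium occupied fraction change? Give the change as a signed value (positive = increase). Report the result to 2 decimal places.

0.07

Before: p* = 0.67/(0.67+0.55) = 0.5492.
After: m = 0.67, e = 0.4125; p* = 0.67/1.0825 = 0.6189.
Δp* = 0.6189 − 0.5492 = +0.0698.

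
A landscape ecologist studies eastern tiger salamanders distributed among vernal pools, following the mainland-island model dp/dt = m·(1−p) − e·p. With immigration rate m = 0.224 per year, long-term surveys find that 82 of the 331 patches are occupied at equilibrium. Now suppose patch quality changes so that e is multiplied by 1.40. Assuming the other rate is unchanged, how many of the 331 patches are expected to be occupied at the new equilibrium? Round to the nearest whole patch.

Observed p* = 82/331 = 0.24773.
Balance m(1−p*) = e·p* gives e = m(1−p*)/p* = 0.224×0.75227/0.24773 = 0.68021.
New p* = m/(m+e) = 0.22400/(0.22400+0.95229) = 0.19043.
Expected occupied = 331 × 0.19043 = 63.03 ≈ 63.

63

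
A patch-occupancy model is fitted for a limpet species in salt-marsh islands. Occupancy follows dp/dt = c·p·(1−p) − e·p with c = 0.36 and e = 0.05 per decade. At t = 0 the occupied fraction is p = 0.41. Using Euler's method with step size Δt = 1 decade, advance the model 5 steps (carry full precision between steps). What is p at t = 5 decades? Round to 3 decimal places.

Update rule: p ← p + [c·p·(1−p) − e·p]·Δt with Δt = 1.
step 1: Δp = +0.06658, p = 0.47658
step 2: Δp = +0.06597, p = 0.54256
step 3: Δp = +0.06222, p = 0.60478
step 4: Δp = +0.05581, p = 0.66059
step 5: Δp = +0.04769, p = 0.70827

0.708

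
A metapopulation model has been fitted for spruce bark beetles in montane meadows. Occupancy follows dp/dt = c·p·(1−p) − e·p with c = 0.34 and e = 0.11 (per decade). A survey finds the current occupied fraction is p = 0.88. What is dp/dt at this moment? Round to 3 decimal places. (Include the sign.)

Colonization term: c·p·(1−p) = 0.34×0.88×0.1200 = 0.03590.
Extinction term: e·p = 0.09680.
dp/dt = 0.03590 − 0.09680 = -0.06090.

-0.061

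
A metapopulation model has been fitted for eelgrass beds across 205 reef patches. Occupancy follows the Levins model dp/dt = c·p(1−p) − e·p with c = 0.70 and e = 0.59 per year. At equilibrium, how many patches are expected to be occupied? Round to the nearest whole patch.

32

p* = 1 − e/c = 1 − 0.59/0.70 = 0.1571.
Expected occupied patches = N × p* = 205 × 0.1571 = 32.21 ≈ 32.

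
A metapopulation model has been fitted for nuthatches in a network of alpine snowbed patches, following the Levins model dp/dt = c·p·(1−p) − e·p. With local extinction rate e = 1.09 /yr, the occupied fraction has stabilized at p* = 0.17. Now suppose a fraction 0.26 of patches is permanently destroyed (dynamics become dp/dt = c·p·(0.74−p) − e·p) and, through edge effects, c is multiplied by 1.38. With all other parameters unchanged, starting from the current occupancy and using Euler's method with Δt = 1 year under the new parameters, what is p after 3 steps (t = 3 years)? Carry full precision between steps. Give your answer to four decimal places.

Balance c(1−p*) = e gives c = e/(1 − 0.17000) = 1.09/0.83000 = 1.31325.
Starting from p₀ = 0.17000; update p ← p + (dp/dt)·Δt with the new parameters.
  1  |  dp/dt·Δt = -0.009689  |  p_1 = 0.160311
  2  |  dp/dt·Δt = -0.006322  |  p_2 = 0.153989
  3  |  dp/dt·Δt = -0.004308  |  p_3 = 0.149681

0.1497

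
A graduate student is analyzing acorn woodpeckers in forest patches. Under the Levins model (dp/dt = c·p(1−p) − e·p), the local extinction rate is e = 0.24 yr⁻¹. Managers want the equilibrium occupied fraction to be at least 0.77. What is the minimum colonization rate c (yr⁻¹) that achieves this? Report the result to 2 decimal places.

1.04

p* = 1 − e/c ≥ 0.77 requires e/c ≤ 0.2300, i.e. c ≥ e/0.2300.
c_min = 0.24/0.2300 = 1.0435.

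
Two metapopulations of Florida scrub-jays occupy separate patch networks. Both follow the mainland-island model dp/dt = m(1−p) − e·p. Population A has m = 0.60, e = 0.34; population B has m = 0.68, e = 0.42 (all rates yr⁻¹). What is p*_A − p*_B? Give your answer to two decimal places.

0.02

A: p*_A = m/(m+e) = 0.60/0.9400 = 0.6383.
B: p*_B = 0.68/1.1000 = 0.6182.
p*_A − p*_B = 0.6383 − 0.6182 = 0.0201.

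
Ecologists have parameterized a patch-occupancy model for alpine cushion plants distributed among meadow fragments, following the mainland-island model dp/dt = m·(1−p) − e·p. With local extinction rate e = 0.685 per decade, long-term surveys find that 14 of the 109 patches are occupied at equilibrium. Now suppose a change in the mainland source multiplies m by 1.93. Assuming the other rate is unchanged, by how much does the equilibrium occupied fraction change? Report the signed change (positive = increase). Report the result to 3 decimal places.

0.093

Observed p* = 14/109 = 0.12844.
Balance m(1−p*) = e·p* gives m = e·p*/(1−p*) = 0.685×0.12844/0.87156 = 0.10095.
New p* = m/(m+e) = 0.19483/(0.19483+0.68500) = 0.22144.
Δp* = 0.22144 − 0.12844 = +0.09300.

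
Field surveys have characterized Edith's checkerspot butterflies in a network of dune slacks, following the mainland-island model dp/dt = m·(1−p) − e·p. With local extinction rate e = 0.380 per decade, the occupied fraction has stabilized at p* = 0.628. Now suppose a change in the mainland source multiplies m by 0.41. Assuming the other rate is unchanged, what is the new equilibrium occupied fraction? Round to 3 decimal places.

0.409

Balance m(1−p*) = e·p* gives m = e·p*/(1−p*) = 0.380×0.62800/0.37200 = 0.64151.
New p* = m/(m+e) = 0.26302/(0.26302+0.38000) = 0.40904.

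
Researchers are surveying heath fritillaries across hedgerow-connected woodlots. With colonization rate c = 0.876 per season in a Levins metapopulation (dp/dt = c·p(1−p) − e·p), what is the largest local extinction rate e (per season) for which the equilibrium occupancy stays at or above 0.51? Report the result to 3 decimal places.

0.429

1 − e/c ≥ 0.51 ⇒ e ≤ c(1 − 0.51) = 0.876 × 0.4900.
e_max = 0.4292.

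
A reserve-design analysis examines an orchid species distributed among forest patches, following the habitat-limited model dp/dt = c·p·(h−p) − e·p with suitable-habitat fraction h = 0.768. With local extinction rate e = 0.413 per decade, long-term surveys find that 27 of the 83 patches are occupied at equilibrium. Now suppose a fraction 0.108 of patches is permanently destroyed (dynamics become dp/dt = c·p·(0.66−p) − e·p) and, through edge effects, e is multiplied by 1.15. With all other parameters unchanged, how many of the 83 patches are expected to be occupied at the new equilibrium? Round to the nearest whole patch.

Observed p* = 27/83 = 0.32530.
Balance c(h−p*) = e gives c = e/(0.768 − 0.32530) = 0.413/0.44270 = 0.93291.
New p* = 0.66 − e/c = 0.66 − 0.47495/0.93291 = 0.15089.
Expected occupied = 83 × 0.15089 = 12.52 ≈ 13.

13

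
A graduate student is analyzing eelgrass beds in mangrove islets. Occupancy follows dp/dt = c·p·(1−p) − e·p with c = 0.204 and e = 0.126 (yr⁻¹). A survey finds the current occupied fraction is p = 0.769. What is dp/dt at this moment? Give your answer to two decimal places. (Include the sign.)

Colonization term: c·p·(1−p) = 0.204×0.769×0.2310 = 0.03624.
Extinction term: e·p = 0.09689.
dp/dt = 0.03624 − 0.09689 = -0.06066.

-0.06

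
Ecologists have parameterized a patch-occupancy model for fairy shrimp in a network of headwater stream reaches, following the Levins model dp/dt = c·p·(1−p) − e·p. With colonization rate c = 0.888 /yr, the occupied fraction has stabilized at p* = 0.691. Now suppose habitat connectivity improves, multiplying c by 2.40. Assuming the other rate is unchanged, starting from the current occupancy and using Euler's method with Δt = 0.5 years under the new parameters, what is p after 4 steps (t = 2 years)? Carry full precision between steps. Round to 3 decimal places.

0.871

Balance c(1−p*) = e gives e = 0.888×(1 − 0.69100) = 0.27439.
Starting from p₀ = 0.69100; update p ← p + (dp/dt)·Δt with the new parameters.
p: 0.69100 → 0.82372  (Δp = +0.13272)
p: 0.82372 → 0.86544  (Δp = +0.04172)
p: 0.86544 → 0.87080  (Δp = +0.00536)
p: 0.87080 → 0.87122  (Δp = +0.00042)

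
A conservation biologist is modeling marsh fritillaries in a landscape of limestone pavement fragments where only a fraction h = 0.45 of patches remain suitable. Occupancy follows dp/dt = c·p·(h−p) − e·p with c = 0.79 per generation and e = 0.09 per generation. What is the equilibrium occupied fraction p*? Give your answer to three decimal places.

Setting dp/dt = 0 and dividing by p* gives c·(h−p*) = e.
So p* = h − e/c = 0.45 − 0.09/0.79 = 0.45 − 0.1139 = 0.3361.

0.336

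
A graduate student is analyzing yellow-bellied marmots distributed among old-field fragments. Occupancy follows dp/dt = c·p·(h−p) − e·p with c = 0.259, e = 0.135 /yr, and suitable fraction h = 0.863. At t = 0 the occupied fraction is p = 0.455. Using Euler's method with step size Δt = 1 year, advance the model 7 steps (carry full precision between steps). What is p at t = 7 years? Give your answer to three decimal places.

Update rule: p ← p + [c·p·(h−p) − e·p]·Δt with Δt = 1.
p: 0.45500 → 0.44166  (Δp = -0.01334)
p: 0.44166 → 0.43023  (Δp = -0.01143)
p: 0.43023 → 0.42037  (Δp = -0.00986)
p: 0.42037 → 0.41181  (Δp = -0.00856)
p: 0.41181 → 0.40434  (Δp = -0.00747)
p: 0.40434 → 0.39779  (Δp = -0.00655)
p: 0.39779 → 0.39202  (Δp = -0.00577)

0.392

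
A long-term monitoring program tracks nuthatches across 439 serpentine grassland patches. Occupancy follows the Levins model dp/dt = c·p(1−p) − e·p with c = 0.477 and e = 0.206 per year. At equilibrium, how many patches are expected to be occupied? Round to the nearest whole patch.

p* = 1 − e/c = 1 − 0.206/0.477 = 0.5681.
Expected occupied patches = N × p* = 439 × 0.5681 = 249.41 ≈ 249.

249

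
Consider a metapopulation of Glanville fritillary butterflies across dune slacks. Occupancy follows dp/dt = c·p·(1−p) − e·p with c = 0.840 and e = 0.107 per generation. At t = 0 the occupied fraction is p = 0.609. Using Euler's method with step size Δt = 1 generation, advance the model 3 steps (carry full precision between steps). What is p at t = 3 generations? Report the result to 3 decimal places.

0.858

Update rule: p ← p + [c·p·(1−p) − e·p]·Δt with Δt = 1.
t = 1: p = 0.60900 + (+0.13486) = 0.74386
t = 2: p = 0.74386 + (+0.08046) = 0.82431
t = 3: p = 0.82431 + (+0.03345) = 0.85776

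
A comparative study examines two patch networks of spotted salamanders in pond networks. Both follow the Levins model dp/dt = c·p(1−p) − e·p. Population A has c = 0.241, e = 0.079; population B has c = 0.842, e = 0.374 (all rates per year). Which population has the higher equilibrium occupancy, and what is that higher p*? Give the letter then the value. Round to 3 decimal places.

A: p*_A = 1 − 0.079/0.241 = 0.6722.
B: p*_B = 1 − 0.374/0.842 = 0.5558.
A is higher at 0.6722.

A, 0.672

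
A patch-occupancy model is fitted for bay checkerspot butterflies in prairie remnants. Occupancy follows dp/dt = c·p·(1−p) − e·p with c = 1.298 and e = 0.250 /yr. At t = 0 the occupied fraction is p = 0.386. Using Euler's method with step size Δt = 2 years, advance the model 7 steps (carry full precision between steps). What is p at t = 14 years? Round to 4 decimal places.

Update rule: p ← p + [c·p·(1−p) − e·p]·Δt with Δt = 2.
  1  |  dp/dt·Δt = +0.422262  |  p_1 = 0.808262
  2  |  dp/dt·Δt = -0.001818  |  p_2 = 0.806444
  3  |  dp/dt·Δt = +0.001992  |  p_3 = 0.808437
  4  |  dp/dt·Δt = -0.002184  |  p_4 = 0.806253
  5  |  dp/dt·Δt = +0.002393  |  p_5 = 0.808646
  6  |  dp/dt·Δt = -0.002623  |  p_6 = 0.806022
  7  |  dp/dt·Δt = +0.002874  |  p_7 = 0.808897

0.8089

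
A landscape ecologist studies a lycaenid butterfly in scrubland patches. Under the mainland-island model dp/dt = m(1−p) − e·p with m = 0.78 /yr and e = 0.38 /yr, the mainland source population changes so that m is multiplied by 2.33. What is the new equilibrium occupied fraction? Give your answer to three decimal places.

Before: p* = 0.78/(0.78+0.38) = 0.6724.
After: m = 1.8174, e = 0.38; p* = 1.8174/2.1974 = 0.8271.

0.827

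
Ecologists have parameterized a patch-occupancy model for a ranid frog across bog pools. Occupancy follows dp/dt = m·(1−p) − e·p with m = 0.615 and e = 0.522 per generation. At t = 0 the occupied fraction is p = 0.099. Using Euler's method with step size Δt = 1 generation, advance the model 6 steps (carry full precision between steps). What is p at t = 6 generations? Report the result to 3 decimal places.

0.541

Update rule: p ← p + [m·(1−p) − e·p]·Δt with Δt = 1.
  1  |  dp/dt·Δt = +0.502437  |  p_1 = 0.601437
  2  |  dp/dt·Δt = -0.068834  |  p_2 = 0.532603
  3  |  dp/dt·Δt = +0.009430  |  p_3 = 0.542033
  4  |  dp/dt·Δt = -0.001292  |  p_4 = 0.540741
  5  |  dp/dt·Δt = +0.000177  |  p_5 = 0.540918
  6  |  dp/dt·Δt = -0.000024  |  p_6 = 0.540894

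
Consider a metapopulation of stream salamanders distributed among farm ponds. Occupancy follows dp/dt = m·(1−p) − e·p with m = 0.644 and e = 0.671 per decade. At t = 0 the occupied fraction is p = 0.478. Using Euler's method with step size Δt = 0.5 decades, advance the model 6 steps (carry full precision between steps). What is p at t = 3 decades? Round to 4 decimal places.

0.4897

Update rule: p ← p + [m·(1−p) − e·p]·Δt with Δt = 0.5.
step 1: Δp = +0.00771, p = 0.48572
step 2: Δp = +0.00264, p = 0.48836
step 3: Δp = +0.00091, p = 0.48926
step 4: Δp = +0.00031, p = 0.48957
step 5: Δp = +0.00011, p = 0.48968
step 6: Δp = +0.00004, p = 0.48971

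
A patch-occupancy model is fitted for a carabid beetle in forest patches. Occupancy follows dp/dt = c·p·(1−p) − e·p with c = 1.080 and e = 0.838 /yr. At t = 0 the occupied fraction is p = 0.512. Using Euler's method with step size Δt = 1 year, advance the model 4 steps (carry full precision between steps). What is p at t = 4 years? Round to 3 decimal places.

Update rule: p ← p + [c·p·(1−p) − e·p]·Δt with Δt = 1.
t = 1: p = 0.51200 + (-0.15921) = 0.35279
t = 2: p = 0.35279 + (-0.04904) = 0.30375
t = 3: p = 0.30375 + (-0.02614) = 0.27761
t = 4: p = 0.27761 + (-0.01605) = 0.26156

0.262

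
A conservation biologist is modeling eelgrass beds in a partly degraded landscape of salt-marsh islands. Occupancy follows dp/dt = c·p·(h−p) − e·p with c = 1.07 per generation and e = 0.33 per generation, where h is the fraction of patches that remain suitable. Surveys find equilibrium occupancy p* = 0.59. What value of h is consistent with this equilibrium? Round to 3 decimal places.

0.898

At equilibrium c(h−p*) = e, so h = p* + e/c.
h = 0.59 + 0.33/1.07 = 0.59 + 0.3084 = 0.8984.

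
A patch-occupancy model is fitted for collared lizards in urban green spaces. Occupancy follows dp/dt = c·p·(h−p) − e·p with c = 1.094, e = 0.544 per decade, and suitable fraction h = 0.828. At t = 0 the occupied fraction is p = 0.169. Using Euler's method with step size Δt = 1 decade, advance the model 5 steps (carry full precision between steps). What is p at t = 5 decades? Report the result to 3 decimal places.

Update rule: p ← p + [c·p·(h−p) − e·p]·Δt with Δt = 1.
p: 0.16900 → 0.19890  (Δp = +0.02990)
p: 0.19890 → 0.22759  (Δp = +0.02869)
p: 0.22759 → 0.25327  (Δp = +0.02568)
p: 0.25327 → 0.27474  (Δp = +0.02146)
p: 0.27474 → 0.29157  (Δp = +0.01683)

0.292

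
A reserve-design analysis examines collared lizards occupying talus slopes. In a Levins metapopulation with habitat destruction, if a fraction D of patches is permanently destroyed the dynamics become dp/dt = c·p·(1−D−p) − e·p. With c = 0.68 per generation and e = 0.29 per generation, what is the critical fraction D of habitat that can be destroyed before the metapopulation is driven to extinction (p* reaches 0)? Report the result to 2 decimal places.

0.57

The nontrivial equilibrium is p* = (1−D) − e/c; extinction occurs when this hits zero.
So D_crit = 1 − e/c = 1 − 0.29/0.68 = 1 − 0.4265 = 0.5735.
Note this equals the original equilibrium occupancy — the Levins extinction-debt result.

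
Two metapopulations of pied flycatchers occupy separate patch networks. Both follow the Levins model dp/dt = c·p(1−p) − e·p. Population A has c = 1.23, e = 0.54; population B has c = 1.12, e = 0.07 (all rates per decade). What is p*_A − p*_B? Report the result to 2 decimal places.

-0.38

A: p*_A = 1 − 0.54/1.23 = 0.5610.
B: p*_B = 1 − 0.07/1.12 = 0.9375.
p*_A − p*_B = 0.5610 − 0.9375 = -0.3765.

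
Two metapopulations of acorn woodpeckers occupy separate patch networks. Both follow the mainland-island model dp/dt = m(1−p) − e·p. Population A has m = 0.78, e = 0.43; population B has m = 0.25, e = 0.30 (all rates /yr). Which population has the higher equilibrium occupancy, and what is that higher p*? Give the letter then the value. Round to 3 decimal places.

A, 0.645

A: p*_A = m/(m+e) = 0.78/1.2100 = 0.6446.
B: p*_B = 0.25/0.5500 = 0.4545.
A is higher at 0.6446.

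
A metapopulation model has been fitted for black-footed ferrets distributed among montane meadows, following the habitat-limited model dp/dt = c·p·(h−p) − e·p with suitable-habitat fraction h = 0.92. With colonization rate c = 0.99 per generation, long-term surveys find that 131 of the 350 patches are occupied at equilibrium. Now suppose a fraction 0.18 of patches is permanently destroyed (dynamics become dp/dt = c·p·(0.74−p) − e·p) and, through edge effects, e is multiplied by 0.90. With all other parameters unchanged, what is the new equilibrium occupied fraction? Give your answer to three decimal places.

0.249

Observed p* = 131/350 = 0.37429.
Balance c(h−p*) = e gives e = 0.99×(0.92 − 0.37429) = 0.54025.
New p* = 0.74 − e/c = 0.74 − 0.48623/0.99000 = 0.24886.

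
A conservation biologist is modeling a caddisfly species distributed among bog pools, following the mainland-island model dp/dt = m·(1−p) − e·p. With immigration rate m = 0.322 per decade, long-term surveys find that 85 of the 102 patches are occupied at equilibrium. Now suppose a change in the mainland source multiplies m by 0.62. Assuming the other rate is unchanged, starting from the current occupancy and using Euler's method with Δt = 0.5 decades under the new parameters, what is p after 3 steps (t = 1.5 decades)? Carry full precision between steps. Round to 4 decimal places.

Observed p* = 85/102 = 0.83333.
Balance m(1−p*) = e·p* gives e = m(1−p*)/p* = 0.322×0.16667/0.83333 = 0.06440.
Starting from p₀ = 0.83333; update p ← p + (dp/dt)·Δt with the new parameters.
p: 0.83333 → 0.82314  (Δp = -0.01020)
p: 0.82314 → 0.81429  (Δp = -0.00885)
p: 0.81429 → 0.80660  (Δp = -0.00768)

0.8066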